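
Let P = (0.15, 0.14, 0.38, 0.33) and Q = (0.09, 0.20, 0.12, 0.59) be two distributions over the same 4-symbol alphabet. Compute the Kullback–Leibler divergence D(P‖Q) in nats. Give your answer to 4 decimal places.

D(P‖Q) = Σ p·ln(p/q).
  0.15·ln(0.15/0.09) = 0.07662
  0.14·ln(0.14/0.20) = -0.04993
  0.38·ln(0.38/0.12) = 0.43802
  0.33·ln(0.33/0.59) = -0.19174
D(P‖Q) = 0.2730 nats.

0.2730 nats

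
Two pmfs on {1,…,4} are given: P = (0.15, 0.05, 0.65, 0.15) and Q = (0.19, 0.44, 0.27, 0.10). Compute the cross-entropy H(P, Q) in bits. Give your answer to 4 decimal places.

H(P,Q) = −Σ p·log₂ q.
  −0.15·log₂(0.19) = 0.35939
  −0.05·log₂(0.44) = 0.05922
  −0.65·log₂(0.27) = 1.22783
  −0.15·log₂(0.10) = 0.49829
H(P,Q) = 2.1447 bits.

2.1447 bits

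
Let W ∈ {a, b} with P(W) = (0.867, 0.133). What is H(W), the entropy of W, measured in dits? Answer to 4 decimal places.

0.1703 dits

H(W) = −Σ p·log₁₀ p.
  −(0.867)·log₁₀(0.867) = 0.05374
  −(0.133)·log₁₀(0.133) = 0.11653
Sum: 0.05374 + 0.11653 = 0.1703 dits.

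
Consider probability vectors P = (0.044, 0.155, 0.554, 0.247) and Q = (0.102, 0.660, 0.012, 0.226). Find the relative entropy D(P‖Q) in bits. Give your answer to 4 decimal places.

D(P‖Q) = Σ p·log₂(p/q).
  0.044·log₂(0.044/0.102) = -0.05337
  0.155·log₂(0.155/0.660) = -0.32398
  0.554·log₂(0.554/0.012) = 3.06294
  0.247·log₂(0.247/0.226) = 0.03166
D(P‖Q) = 2.7173 bits.

2.7173 bits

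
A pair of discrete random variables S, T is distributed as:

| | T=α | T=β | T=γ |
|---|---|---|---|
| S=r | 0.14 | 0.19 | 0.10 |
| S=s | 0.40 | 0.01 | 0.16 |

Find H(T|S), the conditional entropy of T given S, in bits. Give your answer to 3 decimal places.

Marginals: p(S) = (0.4300, 0.5700), p(T) = (0.5400, 0.2000, 0.2600).
H(T|S) = Σ p(S) · H(T|S=·).
  S=r: p=0.4300, H(T|S=r) = 1.5371
  S=s: p=0.5700, H(T|S=s) = 0.9754
Weighted sum = 1.217 bits.

1.217 bits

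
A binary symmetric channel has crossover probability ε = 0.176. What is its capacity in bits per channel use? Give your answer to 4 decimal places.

Binary symmetric channel: C = 1 − h₂(ε) where h₂ is the binary entropy function.
h₂(0.176) = −0.176·log₂0.176 − 0.824·log₂0.824 = 0.6712.
C = 1 − 0.6712 = 0.3288 bits per channel use.

0.3288 bits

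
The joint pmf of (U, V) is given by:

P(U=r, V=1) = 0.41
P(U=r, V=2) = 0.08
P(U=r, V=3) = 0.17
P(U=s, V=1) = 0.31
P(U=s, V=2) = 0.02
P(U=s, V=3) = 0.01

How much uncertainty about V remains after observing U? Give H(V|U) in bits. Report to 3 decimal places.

1.032 bits

Chain rule: H(V|U) = H(U,V) − H(U).
Marginals: p(U) = (0.6600, 0.3400), p(V) = (0.7200, 0.1000, 0.1800).
H(U,V) = 1.9566 bits; H(U) = 0.9248 bits.
H(V|U) = 1.9566 − 0.9248 = 1.032 bits.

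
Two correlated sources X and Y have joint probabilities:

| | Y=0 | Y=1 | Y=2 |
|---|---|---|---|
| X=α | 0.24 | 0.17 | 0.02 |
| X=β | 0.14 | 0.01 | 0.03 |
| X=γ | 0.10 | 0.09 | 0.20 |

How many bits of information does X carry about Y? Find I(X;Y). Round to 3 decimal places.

0.251 bits

Marginals: p(X) = (0.4300, 0.1800, 0.3900), p(Y) = (0.4800, 0.2700, 0.2500).
I(X;Y) = H(X) + H(Y) − H(X,Y).
H(X) = 1.4987, H(Y) = 1.5183, H(X,Y) = 2.7661.
I(X;Y) = 1.4987 + 1.5183 − 2.7661 = 0.251 bits.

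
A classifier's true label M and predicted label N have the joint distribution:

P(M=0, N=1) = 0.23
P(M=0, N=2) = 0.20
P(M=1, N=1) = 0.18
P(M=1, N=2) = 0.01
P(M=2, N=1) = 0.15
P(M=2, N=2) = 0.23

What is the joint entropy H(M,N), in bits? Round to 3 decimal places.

H(M,N) = −Σ p(x,y)·log₂ p(x,y) over all 6 cells.
  cell (0,1): −0.23·log₂0.23 = 0.4877
  cell (0,2): −0.20·log₂0.20 = 0.4644
  cell (1,1): −0.18·log₂0.18 = 0.4453
  cell (1,2): −0.01·log₂0.01 = 0.0664
  cell (2,1): −0.15·log₂0.15 = 0.4105
  cell (2,2): −0.23·log₂0.23 = 0.4877
Sum = 2.362 bits.

2.362 bits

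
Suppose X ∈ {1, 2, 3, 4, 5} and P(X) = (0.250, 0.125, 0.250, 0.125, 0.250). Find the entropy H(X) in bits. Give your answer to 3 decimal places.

H(X) = −Σ p·log₂ p.
  −(0.250)·log₂(0.250) = 0.5000
  −(0.125)·log₂(0.125) = 0.3750
  −(0.250)·log₂(0.250) = 0.5000
  −(0.125)·log₂(0.125) = 0.3750
  −(0.250)·log₂(0.250) = 0.5000
Sum: 0.5000 + 0.3750 + 0.5000 + 0.3750 + 0.5000 = 2.250 bits.

2.250 bits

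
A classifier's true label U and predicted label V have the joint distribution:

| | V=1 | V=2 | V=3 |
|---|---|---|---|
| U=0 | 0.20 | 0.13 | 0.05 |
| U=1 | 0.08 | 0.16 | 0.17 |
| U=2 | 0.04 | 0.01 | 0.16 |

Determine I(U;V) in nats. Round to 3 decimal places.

Marginals: p(U) = (0.3800, 0.4100, 0.2100), p(V) = (0.3200, 0.3000, 0.3800).
I(U;V) = Σ p(x,y)·ln[p(x,y)/(p(x)p(y))].
  (0,1): 0.20·ln(1.6447) = 0.0995
  (0,2): 0.13·ln(1.1404) = 0.0171
  (0,3): 0.05·ln(0.3463) = -0.0530
  (1,1): 0.08·ln(0.6098) = -0.0396
  (1,2): 0.16·ln(1.3008) = 0.0421
  (1,3): 0.17·ln(1.0911) = 0.0148
  (2,1): 0.04·ln(0.5952) = -0.0208
  (2,2): 0.01·ln(0.1587) = -0.0184
  (2,3): 0.16·ln(2.0050) = 0.1113
Sum = 0.153 nats.

0.153 nats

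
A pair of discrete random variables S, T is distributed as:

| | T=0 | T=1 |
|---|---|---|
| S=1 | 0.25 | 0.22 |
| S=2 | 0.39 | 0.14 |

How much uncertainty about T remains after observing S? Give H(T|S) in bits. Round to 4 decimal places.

Chain rule: H(T|S) = H(S,T) − H(S).
Marginals: p(S) = (0.4700, 0.5300), p(T) = (0.6400, 0.3600).
H(S,T) = 1.9075 bits; H(S) = 0.9974 bits.
H(T|S) = 1.9075 − 0.9974 = 0.9101 bits.

0.9101 bits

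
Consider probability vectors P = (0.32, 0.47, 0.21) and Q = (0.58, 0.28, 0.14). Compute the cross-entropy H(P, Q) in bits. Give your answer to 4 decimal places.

H(P,Q) = −Σ p·log₂ q.
  −0.32·log₂(0.58) = 0.25148
  −0.47·log₂(0.28) = 0.86316
  −0.21·log₂(0.14) = 0.59567
H(P,Q) = 1.7103 bits.

1.7103 bits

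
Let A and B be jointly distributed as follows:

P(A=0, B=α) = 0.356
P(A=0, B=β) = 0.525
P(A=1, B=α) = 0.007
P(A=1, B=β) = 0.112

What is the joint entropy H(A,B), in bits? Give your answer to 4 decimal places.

H(A,B) = −Σ p(x,y)·log₂ p(x,y) over all 4 cells.
  cell (0,α): −0.356·log₂0.356 = 0.53046
  cell (0,β): −0.525·log₂0.525 = 0.48805
  cell (1,α): −0.007·log₂0.007 = 0.05011
  cell (1,β): −0.112·log₂0.112 = 0.35374
Sum = 1.4224 bits.

1.4224 bits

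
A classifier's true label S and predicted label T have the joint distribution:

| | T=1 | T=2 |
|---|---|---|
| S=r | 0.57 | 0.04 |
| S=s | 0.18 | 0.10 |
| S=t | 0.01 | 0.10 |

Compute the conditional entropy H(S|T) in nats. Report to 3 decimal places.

Marginals: p(S) = (0.6100, 0.2800, 0.1100), p(T) = (0.7600, 0.2400).
H(S|T) = Σ p(T) · H(S|T=·).
  T=1: p=0.7600, H(S|T=1) = 0.6139
  T=2: p=0.2400, H(S|T=2) = 1.0282
Weighted sum = 0.713 nats.

0.713 nats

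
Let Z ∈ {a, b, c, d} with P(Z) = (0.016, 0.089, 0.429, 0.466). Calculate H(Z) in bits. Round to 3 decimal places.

H(Z) = −Σ p·log₂ p.
  −(0.016)·log₂(0.016) = 0.0955
  −(0.089)·log₂(0.089) = 0.3106
  −(0.429)·log₂(0.429) = 0.5238
  −(0.466)·log₂(0.466) = 0.5133
Sum: 0.0955 + 0.3106 + 0.5238 + 0.5133 = 1.443 bits.

1.443 bits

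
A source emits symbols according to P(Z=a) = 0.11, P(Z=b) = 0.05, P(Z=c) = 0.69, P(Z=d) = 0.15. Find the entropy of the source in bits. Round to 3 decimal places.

H(Z) = −Σ p·log₂ p.
  −(0.11)·log₂(0.11) = 0.3503
  −(0.05)·log₂(0.05) = 0.2161
  −(0.69)·log₂(0.69) = 0.3694
  −(0.15)·log₂(0.15) = 0.4105
Sum: 0.3503 + 0.2161 + 0.3694 + 0.4105 = 1.346 bits.

1.346 bits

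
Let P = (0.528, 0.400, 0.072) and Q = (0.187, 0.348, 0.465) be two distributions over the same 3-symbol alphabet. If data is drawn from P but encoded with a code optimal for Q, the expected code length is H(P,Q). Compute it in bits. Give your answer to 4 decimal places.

H(P,Q) = −Σ p·log₂ q.
  −0.528·log₂(0.187) = 1.27717
  −0.400·log₂(0.348) = 0.60914
  −0.072·log₂(0.465) = 0.07954
H(P,Q) = 1.9658 bits.

1.9658 bits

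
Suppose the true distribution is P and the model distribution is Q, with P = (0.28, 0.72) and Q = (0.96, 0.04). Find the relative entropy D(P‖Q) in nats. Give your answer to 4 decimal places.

D(P‖Q) = Σ p·ln(p/q).
  0.28·ln(0.28/0.96) = -0.34500
  0.72·ln(0.72/0.04) = 2.08107
D(P‖Q) = 1.7361 nats.

1.7361 nats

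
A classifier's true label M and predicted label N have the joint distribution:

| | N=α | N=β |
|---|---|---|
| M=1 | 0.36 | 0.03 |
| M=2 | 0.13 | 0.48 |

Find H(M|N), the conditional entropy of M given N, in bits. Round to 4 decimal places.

0.5736 bits

Marginals: p(M) = (0.3900, 0.6100), p(N) = (0.4900, 0.5100).
H(M|N) = Σ p(N) · H(M|N=·).
  N=α: p=0.4900, H(M|N=α) = 0.8346
  N=β: p=0.5100, H(M|N=β) = 0.3228
Weighted sum = 0.5736 bits.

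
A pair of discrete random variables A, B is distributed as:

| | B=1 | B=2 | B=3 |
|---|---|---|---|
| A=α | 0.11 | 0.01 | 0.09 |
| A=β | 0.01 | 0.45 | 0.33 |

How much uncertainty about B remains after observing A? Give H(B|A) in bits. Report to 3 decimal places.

1.101 bits

Marginals: p(A) = (0.2100, 0.7900), p(B) = (0.1200, 0.4600, 0.4200).
H(B|A) = Σ p(A) · H(B|A=·).
  A=α: p=0.2100, H(B|A=α) = 1.2217
  A=β: p=0.7900, H(B|A=β) = 1.0684
Weighted sum = 1.101 bits.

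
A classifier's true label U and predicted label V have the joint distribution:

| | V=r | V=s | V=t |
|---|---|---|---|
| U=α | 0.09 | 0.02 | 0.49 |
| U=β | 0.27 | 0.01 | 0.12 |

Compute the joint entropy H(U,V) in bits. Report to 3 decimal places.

1.873 bits

H(U,V) = −Σ p(x,y)·log₂ p(x,y) over all 6 cells.
  cell (α,r): −0.09·log₂0.09 = 0.3127
  cell (α,s): −0.02·log₂0.02 = 0.1129
  cell (α,t): −0.49·log₂0.49 = 0.5043
  cell (β,r): −0.27·log₂0.27 = 0.5100
  cell (β,s): −0.01·log₂0.01 = 0.0664
  cell (β,t): −0.12·log₂0.12 = 0.3671
Sum = 1.873 bits.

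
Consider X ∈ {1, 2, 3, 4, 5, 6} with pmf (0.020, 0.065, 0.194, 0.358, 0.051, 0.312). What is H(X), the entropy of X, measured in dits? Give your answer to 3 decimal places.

H(X) = −Σ p·log₁₀ p.
  −(0.020)·log₁₀(0.020) = 0.0340
  −(0.065)·log₁₀(0.065) = 0.0772
  −(0.194)·log₁₀(0.194) = 0.1382
  −(0.358)·log₁₀(0.358) = 0.1597
  −(0.051)·log₁₀(0.051) = 0.0659
  −(0.312)·log₁₀(0.312) = 0.1578
Sum: 0.0340 + 0.0772 + 0.1382 + 0.1597 + 0.0659 + 0.1578 = 0.633 dits.

0.633 dits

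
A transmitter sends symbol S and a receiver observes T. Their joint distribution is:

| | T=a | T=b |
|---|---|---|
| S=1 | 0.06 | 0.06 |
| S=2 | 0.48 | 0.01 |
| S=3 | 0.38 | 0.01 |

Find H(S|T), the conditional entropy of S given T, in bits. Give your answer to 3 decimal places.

Chain rule: H(S|T) = H(S,T) − H(T).
Marginals: p(S) = (0.1200, 0.4900, 0.3900), p(T) = (0.9200, 0.0800).
H(S,T) = 1.6587 bits; H(T) = 0.4022 bits.
H(S|T) = 1.6587 − 0.4022 = 1.256 bits.

1.256 bits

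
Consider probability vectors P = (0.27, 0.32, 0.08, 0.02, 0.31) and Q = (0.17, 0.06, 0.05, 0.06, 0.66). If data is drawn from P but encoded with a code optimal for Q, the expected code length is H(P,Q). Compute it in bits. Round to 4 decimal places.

2.6018 bits

H(P,Q) = −Σ p·log₂ q.
  −0.27·log₂(0.17) = 0.69023
  −0.32·log₂(0.06) = 1.29885
  −0.08·log₂(0.05) = 0.34575
  −0.02·log₂(0.06) = 0.08118
  −0.31·log₂(0.66) = 0.18583
H(P,Q) = 2.6018 bits.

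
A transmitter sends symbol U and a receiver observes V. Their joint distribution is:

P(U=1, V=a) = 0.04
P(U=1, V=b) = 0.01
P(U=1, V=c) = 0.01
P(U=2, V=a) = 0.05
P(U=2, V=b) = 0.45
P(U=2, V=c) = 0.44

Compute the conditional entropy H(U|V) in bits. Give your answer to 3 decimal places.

0.228 bits

Marginals: p(U) = (0.0600, 0.9400), p(V) = (0.0900, 0.4600, 0.4500).
H(U|V) = Σ p(V) · H(U|V=·).
  V=a: p=0.0900, H(U|V=a) = 0.9911
  V=b: p=0.4600, H(U|V=b) = 0.1511
  V=c: p=0.4500, H(U|V=c) = 0.1537
Weighted sum = 0.228 bits.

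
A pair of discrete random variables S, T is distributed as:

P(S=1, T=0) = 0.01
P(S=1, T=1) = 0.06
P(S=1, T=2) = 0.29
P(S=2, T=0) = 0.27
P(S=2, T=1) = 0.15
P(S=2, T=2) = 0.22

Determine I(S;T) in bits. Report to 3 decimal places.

Marginals: p(S) = (0.3600, 0.6400), p(T) = (0.2800, 0.2100, 0.5100).
I(S;T) = H(S) + H(T) − H(S,T).
H(S) = 0.9427, H(T) = 1.4825, H(S,T) = 2.2290.
I(S;T) = 0.9427 + 1.4825 − 2.2290 = 0.196 bits.

0.196 bits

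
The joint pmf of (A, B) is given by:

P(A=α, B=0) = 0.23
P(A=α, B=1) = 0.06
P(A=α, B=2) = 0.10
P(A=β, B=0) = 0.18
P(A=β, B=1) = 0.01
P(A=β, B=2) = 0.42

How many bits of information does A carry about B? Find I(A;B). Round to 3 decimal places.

0.151 bits

Marginals: p(A) = (0.3900, 0.6100), p(B) = (0.4100, 0.0700, 0.5200).
I(A;B) = Σ p(x,y)·log₂[p(x,y)/(p(x)p(y))].
  (α,0): 0.23·log₂(1.4384) = 0.1206
  (α,1): 0.06·log₂(2.1978) = 0.0682
  (α,2): 0.10·log₂(0.4931) = -0.1020
  (β,0): 0.18·log₂(0.7197) = -0.0854
  (β,1): 0.01·log₂(0.2342) = -0.0209
  (β,2): 0.42·log₂(1.3241) = 0.1701
Sum = 0.151 bits.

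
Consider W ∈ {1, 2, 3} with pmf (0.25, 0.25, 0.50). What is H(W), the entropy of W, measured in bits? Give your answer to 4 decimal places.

H(W) = −Σ p·log₂ p.
  −(0.25)·log₂(0.25) = 0.50000
  −(0.25)·log₂(0.25) = 0.50000
  −(0.50)·log₂(0.50) = 0.50000
Sum: 0.50000 + 0.50000 + 0.50000 = 1.5000 bits.

1.5000 bits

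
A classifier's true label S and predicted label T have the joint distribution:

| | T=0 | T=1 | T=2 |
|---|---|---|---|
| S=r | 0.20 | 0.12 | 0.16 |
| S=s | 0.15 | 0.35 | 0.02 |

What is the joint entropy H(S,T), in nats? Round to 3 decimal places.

H(S,T) = −Σ p(x,y)·ln p(x,y) over all 6 cells.
  cell (r,0): −0.20·ln0.20 = 0.3219
  cell (r,1): −0.12·ln0.12 = 0.2544
  cell (r,2): −0.16·ln0.16 = 0.2932
  cell (s,0): −0.15·ln0.15 = 0.2846
  cell (s,1): −0.35·ln0.35 = 0.3674
  cell (s,2): −0.02·ln0.02 = 0.0782
Sum = 1.600 nats.

1.600 nats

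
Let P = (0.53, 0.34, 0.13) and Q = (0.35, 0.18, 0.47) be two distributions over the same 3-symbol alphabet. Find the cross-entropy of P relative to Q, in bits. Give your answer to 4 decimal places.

1.7855 bits

H(P,Q) = −Σ p·log₂ q.
  −0.53·log₂(0.35) = 0.80272
  −0.34·log₂(0.18) = 0.84114
  −0.13·log₂(0.47) = 0.14160
H(P,Q) = 1.7855 bits.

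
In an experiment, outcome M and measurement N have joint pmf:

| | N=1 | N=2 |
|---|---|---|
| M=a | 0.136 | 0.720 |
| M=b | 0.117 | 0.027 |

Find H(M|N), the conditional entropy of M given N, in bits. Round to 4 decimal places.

Marginals: p(M) = (0.8560, 0.1440), p(N) = (0.2530, 0.7470).
H(M|N) = Σ p(N) · H(M|N=·).
  N=1: p=0.2530, H(M|N=1) = 0.9959
  N=2: p=0.7470, H(M|N=2) = 0.2243
Weighted sum = 0.4195 bits.

0.4195 bits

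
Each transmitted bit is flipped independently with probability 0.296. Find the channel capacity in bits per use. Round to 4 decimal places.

Binary symmetric channel: C = 1 − h₂(ε) where h₂ is the binary entropy function.
h₂(0.296) = −0.296·log₂0.296 − 0.704·log₂0.704 = 0.8763.
C = 1 − 0.8763 = 0.1237 bits per channel use.

0.1237 bits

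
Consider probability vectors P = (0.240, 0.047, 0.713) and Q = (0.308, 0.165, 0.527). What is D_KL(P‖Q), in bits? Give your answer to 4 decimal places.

0.1394 bits

D(P‖Q) = Σ p·log₂(p/q).
  0.240·log₂(0.240/0.308) = -0.08638
  0.047·log₂(0.047/0.165) = -0.08515
  0.713·log₂(0.713/0.527) = 0.31094
D(P‖Q) = 0.1394 bits.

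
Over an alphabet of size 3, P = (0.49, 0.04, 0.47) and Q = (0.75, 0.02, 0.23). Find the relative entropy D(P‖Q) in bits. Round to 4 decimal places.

D(P‖Q) = Σ p·log₂(p/q).
  0.49·log₂(0.49/0.75) = -0.30091
  0.04·log₂(0.04/0.02) = 0.04000
  0.47·log₂(0.47/0.23) = 0.48458
D(P‖Q) = 0.2237 bits.

0.2237 bits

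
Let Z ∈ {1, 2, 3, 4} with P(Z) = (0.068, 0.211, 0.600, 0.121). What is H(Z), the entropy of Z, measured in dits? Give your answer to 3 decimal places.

H(Z) = −Σ p·log₁₀ p.
  −(0.068)·log₁₀(0.068) = 0.0794
  −(0.211)·log₁₀(0.211) = 0.1426
  −(0.600)·log₁₀(0.600) = 0.1331
  −(0.121)·log₁₀(0.121) = 0.1110
Sum: 0.0794 + 0.1426 + 0.1331 + 0.1110 = 0.466 dits.

0.466 dits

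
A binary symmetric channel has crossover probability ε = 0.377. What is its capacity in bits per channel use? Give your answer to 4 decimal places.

Binary symmetric channel: C = 1 − h₂(ε) where h₂ is the binary entropy function.
h₂(0.377) = −0.377·log₂0.377 − 0.623·log₂0.623 = 0.9559.
C = 1 − 0.9559 = 0.0441 bits per channel use.

0.0441 bits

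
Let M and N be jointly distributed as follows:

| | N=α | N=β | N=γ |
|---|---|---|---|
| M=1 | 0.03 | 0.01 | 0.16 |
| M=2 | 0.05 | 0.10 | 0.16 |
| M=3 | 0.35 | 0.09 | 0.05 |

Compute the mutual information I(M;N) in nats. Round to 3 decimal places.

Marginals: p(M) = (0.2000, 0.3100, 0.4900), p(N) = (0.4300, 0.2000, 0.3700).
I(M;N) = H(M) + H(N) − H(M,N).
H(M) = 1.0345, H(N) = 1.0527, H(M,N) = 1.8517.
I(M;N) = 1.0345 + 1.0527 − 1.8517 = 0.236 nats.

0.236 nats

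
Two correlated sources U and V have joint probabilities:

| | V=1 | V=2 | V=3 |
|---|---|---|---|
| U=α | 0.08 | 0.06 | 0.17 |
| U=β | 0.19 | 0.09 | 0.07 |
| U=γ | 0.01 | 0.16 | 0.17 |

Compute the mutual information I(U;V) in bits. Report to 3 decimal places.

0.218 bits

Marginals: p(U) = (0.3100, 0.3500, 0.3400), p(V) = (0.2800, 0.3100, 0.4100).
I(U;V) = Σ p(x,y)·log₂[p(x,y)/(p(x)p(y))].
  (α,1): 0.08·log₂(0.9217) = -0.0094
  (α,2): 0.06·log₂(0.6243) = -0.0408
  (α,3): 0.17·log₂(1.3375) = 0.0713
  (β,1): 0.19·log₂(1.9388) = 0.1815
  (β,2): 0.09·log₂(0.8295) = -0.0243
  (β,3): 0.07·log₂(0.4878) = -0.0725
  (γ,1): 0.01·log₂(0.1050) = -0.0325
  (γ,2): 0.16·log₂(1.5180) = 0.0964
  (γ,3): 0.17·log₂(1.2195) = 0.0487
Sum = 0.218 bits.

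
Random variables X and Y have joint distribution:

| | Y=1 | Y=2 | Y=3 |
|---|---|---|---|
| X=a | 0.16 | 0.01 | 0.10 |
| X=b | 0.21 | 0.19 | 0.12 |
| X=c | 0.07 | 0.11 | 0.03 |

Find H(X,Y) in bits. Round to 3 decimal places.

H(X,Y) = −Σ p(x,y)·log₂ p(x,y) over all 9 cells.
  cell (a,1): −0.16·log₂0.16 = 0.4230
  cell (a,2): −0.01·log₂0.01 = 0.0664
  cell (a,3): −0.10·log₂0.10 = 0.3322
  cell (b,1): −0.21·log₂0.21 = 0.4728
  cell (b,2): −0.19·log₂0.19 = 0.4552
  cell (b,3): −0.12·log₂0.12 = 0.3671
  cell (c,1): −0.07·log₂0.07 = 0.2686
  cell (c,2): −0.11·log₂0.11 = 0.3503
  cell (c,3): −0.03·log₂0.03 = 0.1518
Sum = 2.887 bits.

2.887 bits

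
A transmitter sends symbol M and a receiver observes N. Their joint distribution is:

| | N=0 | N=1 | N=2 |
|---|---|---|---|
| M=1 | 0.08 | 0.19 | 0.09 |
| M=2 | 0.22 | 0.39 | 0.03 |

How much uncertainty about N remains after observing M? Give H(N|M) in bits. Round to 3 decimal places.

1.279 bits

Chain rule: H(N|M) = H(M,N) − H(M).
Marginals: p(M) = (0.3600, 0.6400), p(N) = (0.3000, 0.5800, 0.1200).
H(M,N) = 2.2215 bits; H(M) = 0.9427 bits.
H(N|M) = 2.2215 − 0.9427 = 1.279 bits.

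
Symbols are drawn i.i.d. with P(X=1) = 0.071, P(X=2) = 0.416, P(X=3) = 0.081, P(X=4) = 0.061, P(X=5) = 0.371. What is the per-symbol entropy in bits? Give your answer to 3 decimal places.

1.868 bits

H(X) = −Σ p·log₂ p.
  −(0.071)·log₂(0.071) = 0.2709
  −(0.416)·log₂(0.416) = 0.5264
  −(0.081)·log₂(0.081) = 0.2937
  −(0.061)·log₂(0.061) = 0.2461
  −(0.371)·log₂(0.371) = 0.5307
Sum: 0.2709 + 0.5264 + 0.2937 + 0.2461 + 0.5307 = 1.868 bits.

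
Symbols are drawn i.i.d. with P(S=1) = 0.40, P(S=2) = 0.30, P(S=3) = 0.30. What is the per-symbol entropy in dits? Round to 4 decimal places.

0.4729 dits

H(S) = −Σ p·log₁₀ p.
  −(0.40)·log₁₀(0.40) = 0.15918
  −(0.30)·log₁₀(0.30) = 0.15686
  −(0.30)·log₁₀(0.30) = 0.15686
Sum: 0.15918 + 0.15686 + 0.15686 = 0.4729 dits.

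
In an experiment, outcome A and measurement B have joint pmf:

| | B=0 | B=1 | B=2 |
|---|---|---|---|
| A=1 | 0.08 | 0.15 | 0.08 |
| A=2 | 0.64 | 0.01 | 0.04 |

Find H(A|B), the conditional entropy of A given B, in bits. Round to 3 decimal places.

0.527 bits

Marginals: p(A) = (0.3100, 0.6900), p(B) = (0.7200, 0.1600, 0.1200).
H(A|B) = Σ p(B) · H(A|B=·).
  B=0: p=0.7200, H(A|B=0) = 0.5033
  B=1: p=0.1600, H(A|B=1) = 0.3373
  B=2: p=0.1200, H(A|B=2) = 0.9183
Weighted sum = 0.527 bits.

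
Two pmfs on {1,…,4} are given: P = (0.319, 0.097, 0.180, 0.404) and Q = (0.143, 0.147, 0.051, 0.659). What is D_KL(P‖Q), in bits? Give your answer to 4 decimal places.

D(P‖Q) = Σ p·log₂(p/q).
  0.319·log₂(0.319/0.143) = 0.36926
  0.097·log₂(0.097/0.147) = -0.05818
  0.180·log₂(0.180/0.051) = 0.32750
  0.404·log₂(0.404/0.659) = -0.28519
D(P‖Q) = 0.3534 bits.

0.3534 bits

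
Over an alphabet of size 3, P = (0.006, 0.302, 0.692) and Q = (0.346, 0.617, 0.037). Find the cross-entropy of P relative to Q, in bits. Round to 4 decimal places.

3.5110 bits

H(P,Q) = −Σ p·log₂ q.
  −0.006·log₂(0.346) = 0.00919
  −0.302·log₂(0.617) = 0.21039
  −0.692·log₂(0.037) = 3.29138
H(P,Q) = 3.5110 bits.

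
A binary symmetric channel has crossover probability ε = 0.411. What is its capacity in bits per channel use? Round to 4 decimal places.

0.0230 bits

Binary symmetric channel: C = 1 − h₂(ε) where h₂ is the binary entropy function.
h₂(0.411) = −0.411·log₂0.411 − 0.589·log₂0.589 = 0.9770.
C = 1 − 0.9770 = 0.0230 bits per channel use.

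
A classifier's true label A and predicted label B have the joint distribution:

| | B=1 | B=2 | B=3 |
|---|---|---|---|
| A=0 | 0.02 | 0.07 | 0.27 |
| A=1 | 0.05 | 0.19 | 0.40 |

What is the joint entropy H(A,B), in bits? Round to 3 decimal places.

H(A,B) = −Σ p(x,y)·log₂ p(x,y) over all 6 cells.
  cell (0,1): −0.02·log₂0.02 = 0.1129
  cell (0,2): −0.07·log₂0.07 = 0.2686
  cell (0,3): −0.27·log₂0.27 = 0.5100
  cell (1,1): −0.05·log₂0.05 = 0.2161
  cell (1,2): −0.19·log₂0.19 = 0.4552
  cell (1,3): −0.40·log₂0.40 = 0.5288
Sum = 2.092 bits.

2.092 bits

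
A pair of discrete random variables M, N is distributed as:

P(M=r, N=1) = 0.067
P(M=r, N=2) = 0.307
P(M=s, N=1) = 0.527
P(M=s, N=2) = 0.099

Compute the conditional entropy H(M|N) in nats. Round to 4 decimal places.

Chain rule: H(M|N) = H(M,N) − H(N).
Marginals: p(M) = (0.3740, 0.6260), p(N) = (0.5940, 0.4060).
H(M,N) = 1.1102 nats; H(N) = 0.6754 nats.
H(M|N) = 1.1102 − 0.6754 = 0.4348 nats.

0.4348 nats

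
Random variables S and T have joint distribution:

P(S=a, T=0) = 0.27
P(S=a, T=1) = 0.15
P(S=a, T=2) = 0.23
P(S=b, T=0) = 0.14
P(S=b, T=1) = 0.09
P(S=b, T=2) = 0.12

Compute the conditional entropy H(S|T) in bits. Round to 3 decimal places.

Chain rule: H(S|T) = H(S,T) − H(T).
Marginals: p(S) = (0.6500, 0.3500), p(T) = (0.4100, 0.2400, 0.3500).
H(S,T) = 2.4851 bits; H(T) = 1.5516 bits.
H(S|T) = 2.4851 − 1.5516 = 0.933 bits.

0.933 bits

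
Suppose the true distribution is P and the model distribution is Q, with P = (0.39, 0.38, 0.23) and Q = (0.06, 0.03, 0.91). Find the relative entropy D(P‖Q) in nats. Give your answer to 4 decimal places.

1.3785 nats

D(P‖Q) = Σ p·ln(p/q).
  0.39·ln(0.39/0.06) = 0.73000
  0.38·ln(0.38/0.03) = 0.96481
  0.23·ln(0.23/0.91) = -0.31633
D(P‖Q) = 1.3785 nats.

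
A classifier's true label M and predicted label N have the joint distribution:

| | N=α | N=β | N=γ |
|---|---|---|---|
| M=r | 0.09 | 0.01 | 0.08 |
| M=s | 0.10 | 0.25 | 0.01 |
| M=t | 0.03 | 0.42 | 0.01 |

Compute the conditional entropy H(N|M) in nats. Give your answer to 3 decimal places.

Marginals: p(M) = (0.1800, 0.3600, 0.4600), p(N) = (0.2200, 0.6800, 0.1000).
H(N|M) = Σ p(M) · H(N|M=·).
  M=r: p=0.1800, H(N|M=r) = 0.8676
  M=s: p=0.3600, H(N|M=s) = 0.7086
  M=t: p=0.4600, H(N|M=t) = 0.3443
Weighted sum = 0.570 nats.

0.570 nats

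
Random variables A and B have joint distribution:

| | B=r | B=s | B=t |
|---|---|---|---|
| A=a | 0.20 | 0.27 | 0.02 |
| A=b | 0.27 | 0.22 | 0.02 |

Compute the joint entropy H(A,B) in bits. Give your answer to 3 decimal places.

H(A,B) = −Σ p(x,y)·log₂ p(x,y) over all 6 cells.
  cell (a,r): −0.20·log₂0.20 = 0.4644
  cell (a,s): −0.27·log₂0.27 = 0.5100
  cell (a,t): −0.02·log₂0.02 = 0.1129
  cell (b,r): −0.27·log₂0.27 = 0.5100
  cell (b,s): −0.22·log₂0.22 = 0.4806
  cell (b,t): −0.02·log₂0.02 = 0.1129
Sum = 2.191 bits.

2.191 bits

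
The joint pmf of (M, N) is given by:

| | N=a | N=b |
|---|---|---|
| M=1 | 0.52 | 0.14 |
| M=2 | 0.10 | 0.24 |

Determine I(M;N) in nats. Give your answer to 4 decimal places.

0.1170 nats

Marginals: p(M) = (0.6600, 0.3400), p(N) = (0.6200, 0.3800).
I(M;N) = Σ p(x,y)·ln[p(x,y)/(p(x)p(y))].
  (1,a): 0.52·ln(1.2708) = 0.12460
  (1,b): 0.14·ln(0.5582) = -0.08162
  (2,a): 0.10·ln(0.4744) = -0.07457
  (2,b): 0.24·ln(1.8576) = 0.14863
Sum = 0.1170 nats.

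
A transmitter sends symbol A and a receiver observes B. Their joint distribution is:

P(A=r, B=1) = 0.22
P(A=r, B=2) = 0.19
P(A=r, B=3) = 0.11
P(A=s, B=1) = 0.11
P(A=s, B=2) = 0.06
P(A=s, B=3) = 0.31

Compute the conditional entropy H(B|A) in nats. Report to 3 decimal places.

0.974 nats

Marginals: p(A) = (0.5200, 0.4800), p(B) = (0.3300, 0.2500, 0.4200).
H(B|A) = Σ p(A) · H(B|A=·).
  A=r: p=0.5200, H(B|A=r) = 1.0604
  A=s: p=0.4800, H(B|A=s) = 0.8799
Weighted sum = 0.974 nats.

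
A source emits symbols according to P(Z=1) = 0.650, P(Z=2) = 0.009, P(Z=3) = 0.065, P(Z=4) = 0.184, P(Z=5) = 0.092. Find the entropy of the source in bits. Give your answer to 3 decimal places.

H(Z) = −Σ p·log₂ p.
  −(0.650)·log₂(0.650) = 0.4040
  −(0.009)·log₂(0.009) = 0.0612
  −(0.065)·log₂(0.065) = 0.2563
  −(0.184)·log₂(0.184) = 0.4494
  −(0.092)·log₂(0.092) = 0.3167
Sum: 0.4040 + 0.0612 + 0.2563 + 0.4494 + 0.3167 = 1.488 bits.

1.488 bits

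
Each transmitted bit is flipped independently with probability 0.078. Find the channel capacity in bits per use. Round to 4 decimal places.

Binary symmetric channel: C = 1 − h₂(ε) where h₂ is the binary entropy function.
h₂(0.078) = −0.078·log₂0.078 − 0.922·log₂0.922 = 0.3951.
C = 1 − 0.3951 = 0.6049 bits per channel use.

0.6049 bits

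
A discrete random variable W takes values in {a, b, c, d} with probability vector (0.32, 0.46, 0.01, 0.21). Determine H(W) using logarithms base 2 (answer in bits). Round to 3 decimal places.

H(W) = −Σ p·log₂ p.
  −(0.32)·log₂(0.32) = 0.5260
  −(0.46)·log₂(0.46) = 0.5153
  −(0.01)·log₂(0.01) = 0.0664
  −(0.21)·log₂(0.21) = 0.4728
Sum: 0.5260 + 0.5153 + 0.0664 + 0.4728 = 1.581 bits.

1.581 bits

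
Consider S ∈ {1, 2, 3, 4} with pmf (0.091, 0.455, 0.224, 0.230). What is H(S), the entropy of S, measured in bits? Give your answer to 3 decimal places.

1.803 bits

H(S) = −Σ p·log₂ p.
  −(0.091)·log₂(0.091) = 0.3147
  −(0.455)·log₂(0.455) = 0.5169
  −(0.224)·log₂(0.224) = 0.4835
  −(0.230)·log₂(0.230) = 0.4877
Sum: 0.3147 + 0.5169 + 0.4835 + 0.4877 = 1.803 bits.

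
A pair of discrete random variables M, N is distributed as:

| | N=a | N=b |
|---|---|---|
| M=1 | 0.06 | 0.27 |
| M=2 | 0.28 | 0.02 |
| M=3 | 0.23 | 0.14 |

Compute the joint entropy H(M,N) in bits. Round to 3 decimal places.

H(M,N) = −Σ p(x,y)·log₂ p(x,y) over all 6 cells.
  cell (1,a): −0.06·log₂0.06 = 0.2435
  cell (1,b): −0.27·log₂0.27 = 0.5100
  cell (2,a): −0.28·log₂0.28 = 0.5142
  cell (2,b): −0.02·log₂0.02 = 0.1129
  cell (3,a): −0.23·log₂0.23 = 0.4877
  cell (3,b): −0.14·log₂0.14 = 0.3971
Sum = 2.265 bits.

2.265 bits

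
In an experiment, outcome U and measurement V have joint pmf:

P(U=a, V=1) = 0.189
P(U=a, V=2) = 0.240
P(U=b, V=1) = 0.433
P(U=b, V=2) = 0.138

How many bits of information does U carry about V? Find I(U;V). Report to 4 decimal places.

Marginals: p(U) = (0.4290, 0.5710), p(V) = (0.6220, 0.3780).
I(U;V) = Σ p(x,y)·log₂[p(x,y)/(p(x)p(y))].
  (a,1): 0.189·log₂(0.7083) = -0.09404
  (a,2): 0.240·log₂(1.4800) = 0.13574
  (b,1): 0.433·log₂(1.2192) = 0.12379
  (b,2): 0.138·log₂(0.6394) = -0.08905
Sum = 0.0764 bits.

0.0764 bits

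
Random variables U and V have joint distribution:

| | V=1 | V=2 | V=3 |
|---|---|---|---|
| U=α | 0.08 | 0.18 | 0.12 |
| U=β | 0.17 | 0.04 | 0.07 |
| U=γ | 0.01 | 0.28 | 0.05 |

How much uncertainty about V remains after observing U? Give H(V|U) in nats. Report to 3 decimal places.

Marginals: p(U) = (0.3800, 0.2800, 0.3400), p(V) = (0.2600, 0.5000, 0.2400).
H(V|U) = Σ p(U) · H(V|U=·).
  U=α: p=0.3800, H(V|U=α) = 1.0460
  U=β: p=0.2800, H(V|U=β) = 0.9275
  U=γ: p=0.3400, H(V|U=γ) = 0.5455
Weighted sum = 0.843 nats.

0.843 nats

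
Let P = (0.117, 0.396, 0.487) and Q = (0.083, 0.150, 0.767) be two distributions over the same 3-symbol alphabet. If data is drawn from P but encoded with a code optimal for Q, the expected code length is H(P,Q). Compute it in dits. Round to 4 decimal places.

0.5088 dits

H(P,Q) = −Σ p·log₁₀ q.
  −0.117·log₁₀(0.083) = 0.12647
  −0.396·log₁₀(0.150) = 0.32627
  −0.487·log₁₀(0.767) = 0.05610
H(P,Q) = 0.5088 dits.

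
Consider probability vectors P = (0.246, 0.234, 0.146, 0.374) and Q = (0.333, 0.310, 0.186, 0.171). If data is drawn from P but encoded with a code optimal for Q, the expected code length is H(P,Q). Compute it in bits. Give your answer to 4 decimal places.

2.0929 bits

H(P,Q) = −Σ p·log₂ q.
  −0.246·log₂(0.333) = 0.39026
  −0.234·log₂(0.310) = 0.39538
  −0.146·log₂(0.186) = 0.35429
  −0.374·log₂(0.171) = 0.95293
H(P,Q) = 2.0929 bits.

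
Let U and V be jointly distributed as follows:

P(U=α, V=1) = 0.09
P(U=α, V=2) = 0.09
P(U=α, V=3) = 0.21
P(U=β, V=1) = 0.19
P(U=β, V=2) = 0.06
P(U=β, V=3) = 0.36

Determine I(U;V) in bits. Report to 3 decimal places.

0.024 bits

Marginals: p(U) = (0.3900, 0.6100), p(V) = (0.2800, 0.1500, 0.5700).
I(U;V) = H(U) + H(V) − H(U,V).
H(U) = 0.9648, H(V) = 1.3870, H(U,V) = 2.3275.
I(U;V) = 0.9648 + 1.3870 − 2.3275 = 0.024 bits.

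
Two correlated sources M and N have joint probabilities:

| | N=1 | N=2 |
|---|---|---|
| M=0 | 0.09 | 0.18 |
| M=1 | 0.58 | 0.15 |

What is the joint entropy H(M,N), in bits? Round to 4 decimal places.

H(M,N) = −Σ p(x,y)·log₂ p(x,y) over all 4 cells.
  cell (0,1): −0.09·log₂0.09 = 0.31265
  cell (0,2): −0.18·log₂0.18 = 0.44531
  cell (1,1): −0.58·log₂0.58 = 0.45581
  cell (1,2): −0.15·log₂0.15 = 0.41054
Sum = 1.6243 bits.

1.6243 bits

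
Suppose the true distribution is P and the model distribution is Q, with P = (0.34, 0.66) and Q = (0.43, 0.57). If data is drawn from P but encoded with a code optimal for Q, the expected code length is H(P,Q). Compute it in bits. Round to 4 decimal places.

H(P,Q) = −Σ p·log₂ q.
  −0.34·log₂(0.43) = 0.41398
  −0.66·log₂(0.57) = 0.53524
H(P,Q) = 0.9492 bits.

0.9492 bits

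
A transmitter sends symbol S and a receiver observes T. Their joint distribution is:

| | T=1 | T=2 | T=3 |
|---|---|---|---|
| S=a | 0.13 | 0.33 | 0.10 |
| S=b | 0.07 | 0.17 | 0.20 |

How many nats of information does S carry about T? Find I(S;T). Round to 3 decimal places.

Marginals: p(S) = (0.5600, 0.4400), p(T) = (0.2000, 0.5000, 0.3000).
I(S;T) = Σ p(x,y)·ln[p(x,y)/(p(x)p(y))].
  (a,1): 0.13·ln(1.1607) = 0.0194
  (a,2): 0.33·ln(1.1786) = 0.0542
  (a,3): 0.10·ln(0.5952) = -0.0519
  (b,1): 0.07·ln(0.7955) = -0.0160
  (b,2): 0.17·ln(0.7727) = -0.0438
  (b,3): 0.20·ln(1.5152) = 0.0831
Sum = 0.045 nats.

0.045 nats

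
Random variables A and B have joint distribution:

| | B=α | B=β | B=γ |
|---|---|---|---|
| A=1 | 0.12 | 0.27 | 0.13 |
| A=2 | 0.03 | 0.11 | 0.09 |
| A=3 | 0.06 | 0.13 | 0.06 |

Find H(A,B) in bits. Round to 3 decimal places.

H(A,B) = −Σ p(x,y)·log₂ p(x,y) over all 9 cells.
  cell (1,α): −0.12·log₂0.12 = 0.3671
  cell (1,β): −0.27·log₂0.27 = 0.5100
  cell (1,γ): −0.13·log₂0.13 = 0.3826
  cell (2,α): −0.03·log₂0.03 = 0.1518
  cell (2,β): −0.11·log₂0.11 = 0.3503
  cell (2,γ): −0.09·log₂0.09 = 0.3127
  cell (3,α): −0.06·log₂0.06 = 0.2435
  cell (3,β): −0.13·log₂0.13 = 0.3826
  cell (3,γ): −0.06·log₂0.06 = 0.2435
Sum = 2.944 bits.

2.944 bits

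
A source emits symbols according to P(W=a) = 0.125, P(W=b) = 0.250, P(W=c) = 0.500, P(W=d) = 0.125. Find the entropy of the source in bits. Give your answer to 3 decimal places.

H(W) = −Σ p·log₂ p.
  −(0.125)·log₂(0.125) = 0.3750
  −(0.250)·log₂(0.250) = 0.5000
  −(0.500)·log₂(0.500) = 0.5000
  −(0.125)·log₂(0.125) = 0.3750
Sum: 0.3750 + 0.5000 + 0.5000 + 0.3750 = 1.750 bits.

1.750 bits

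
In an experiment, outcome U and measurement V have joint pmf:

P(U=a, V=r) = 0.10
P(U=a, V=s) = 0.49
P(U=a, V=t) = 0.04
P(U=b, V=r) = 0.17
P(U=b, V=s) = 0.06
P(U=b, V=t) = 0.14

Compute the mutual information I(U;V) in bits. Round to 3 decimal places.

0.283 bits

Marginals: p(U) = (0.6300, 0.3700), p(V) = (0.2700, 0.5500, 0.1800).
I(U;V) = Σ p(x,y)·log₂[p(x,y)/(p(x)p(y))].
  (a,r): 0.10·log₂(0.5879) = -0.0766
  (a,s): 0.49·log₂(1.4141) = 0.2450
  (a,t): 0.04·log₂(0.3527) = -0.0601
  (b,r): 0.17·log₂(1.7017) = 0.1304
  (b,s): 0.06·log₂(0.2948) = -0.1057
  (b,t): 0.14·log₂(2.1021) = 0.1501
Sum = 0.283 bits.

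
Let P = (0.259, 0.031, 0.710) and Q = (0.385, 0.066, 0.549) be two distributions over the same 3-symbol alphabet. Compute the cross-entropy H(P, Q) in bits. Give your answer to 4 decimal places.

1.0925 bits

H(P,Q) = −Σ p·log₂ q.
  −0.259·log₂(0.385) = 0.35666
  −0.031·log₂(0.066) = 0.12156
  −0.710·log₂(0.549) = 0.61424
H(P,Q) = 1.0925 bits.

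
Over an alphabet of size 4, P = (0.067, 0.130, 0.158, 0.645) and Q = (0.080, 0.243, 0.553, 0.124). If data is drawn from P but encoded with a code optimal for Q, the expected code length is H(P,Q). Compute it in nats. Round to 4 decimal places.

1.7932 nats

H(P,Q) = −Σ p·ln q.
  −0.067·ln(0.080) = 0.16922
  −0.130·ln(0.243) = 0.18391
  −0.158·ln(0.553) = 0.09360
  −0.645·ln(0.124) = 1.34642
H(P,Q) = 1.7932 nats.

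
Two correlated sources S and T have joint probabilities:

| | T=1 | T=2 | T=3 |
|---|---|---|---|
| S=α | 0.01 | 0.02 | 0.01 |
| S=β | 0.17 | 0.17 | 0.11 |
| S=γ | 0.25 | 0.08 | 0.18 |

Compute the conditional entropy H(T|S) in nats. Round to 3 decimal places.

Marginals: p(S) = (0.0400, 0.4500, 0.5100), p(T) = (0.4300, 0.2700, 0.3000).
H(T|S) = Σ p(S) · H(T|S=·).
  S=α: p=0.0400, H(T|S=α) = 1.0397
  S=β: p=0.4500, H(T|S=β) = 1.0799
  S=γ: p=0.5100, H(T|S=γ) = 1.0076
Weighted sum = 1.041 nats.

1.041 nats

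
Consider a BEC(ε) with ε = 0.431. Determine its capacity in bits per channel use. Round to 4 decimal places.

0.5690 bits

Binary erasure channel: capacity C = 1 − ε.
C = 1 − 0.431 = 0.5690 bits per channel use.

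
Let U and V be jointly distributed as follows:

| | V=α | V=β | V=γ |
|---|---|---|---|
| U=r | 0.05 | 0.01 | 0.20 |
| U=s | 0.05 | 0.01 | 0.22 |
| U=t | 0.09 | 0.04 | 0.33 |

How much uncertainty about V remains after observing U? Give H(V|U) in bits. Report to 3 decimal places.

Marginals: p(U) = (0.2600, 0.2800, 0.4600), p(V) = (0.1900, 0.0600, 0.7500).
H(V|U) = Σ p(U) · H(V|U=·).
  U=r: p=0.2600, H(V|U=r) = 0.9294
  U=s: p=0.2800, H(V|U=s) = 0.8889
  U=t: p=0.4600, H(V|U=t) = 1.1106
Weighted sum = 1.001 bits.

1.001 bits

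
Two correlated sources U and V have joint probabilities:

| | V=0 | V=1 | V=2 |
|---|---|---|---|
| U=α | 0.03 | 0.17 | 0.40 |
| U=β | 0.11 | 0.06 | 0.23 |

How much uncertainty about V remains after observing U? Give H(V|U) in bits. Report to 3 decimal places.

Chain rule: H(V|U) = H(U,V) − H(U).
Marginals: p(U) = (0.6000, 0.4000), p(V) = (0.1400, 0.2300, 0.6300).
H(U,V) = 2.1966 bits; H(U) = 0.9710 bits.
H(V|U) = 2.1966 − 0.9710 = 1.226 bits.

1.226 bits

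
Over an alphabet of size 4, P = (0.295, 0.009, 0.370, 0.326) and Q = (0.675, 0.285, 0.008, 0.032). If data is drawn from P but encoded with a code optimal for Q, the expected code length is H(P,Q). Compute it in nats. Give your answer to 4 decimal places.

H(P,Q) = −Σ p·ln q.
  −0.295·ln(0.675) = 0.11595
  −0.009·ln(0.285) = 0.01130
  −0.370·ln(0.008) = 1.78648
  −0.326·ln(0.032) = 1.12210
H(P,Q) = 3.0358 nats.

3.0358 nats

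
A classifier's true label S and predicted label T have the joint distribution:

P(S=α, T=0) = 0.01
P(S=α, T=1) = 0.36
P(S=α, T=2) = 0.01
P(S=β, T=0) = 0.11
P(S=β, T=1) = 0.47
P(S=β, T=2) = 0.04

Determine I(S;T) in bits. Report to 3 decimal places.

Marginals: p(S) = (0.3800, 0.6200), p(T) = (0.1200, 0.8300, 0.0500).
I(S;T) = H(S) + H(T) − H(S,T).
H(S) = 0.9580, H(T) = 0.8063, H(S,T) = 1.7115.
I(S;T) = 0.9580 + 0.8063 − 1.7115 = 0.053 bits.

0.053 bits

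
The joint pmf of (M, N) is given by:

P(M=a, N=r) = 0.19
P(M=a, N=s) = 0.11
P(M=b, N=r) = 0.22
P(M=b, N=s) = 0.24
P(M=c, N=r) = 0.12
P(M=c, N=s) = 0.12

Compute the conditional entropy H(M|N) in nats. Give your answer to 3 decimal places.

1.051 nats

Chain rule: H(M|N) = H(M,N) − H(N).
Marginals: p(M) = (0.3000, 0.4600, 0.2400), p(N) = (0.5300, 0.4700).
H(M,N) = 1.7428 nats; H(N) = 0.6913 nats.
H(M|N) = 1.7428 − 0.6913 = 1.051 nats.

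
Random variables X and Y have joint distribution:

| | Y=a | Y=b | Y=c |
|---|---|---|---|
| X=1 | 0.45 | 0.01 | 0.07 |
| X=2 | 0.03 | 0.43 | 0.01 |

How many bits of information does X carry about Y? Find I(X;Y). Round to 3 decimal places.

Marginals: p(X) = (0.5300, 0.4700), p(Y) = (0.4800, 0.4400, 0.0800).
I(X;Y) = H(X) + H(Y) − H(X,Y).
H(X) = 0.9974, H(Y) = 1.3209, H(X,Y) = 1.5952.
I(X;Y) = 0.9974 + 1.3209 − 1.5952 = 0.723 bits.

0.723 bits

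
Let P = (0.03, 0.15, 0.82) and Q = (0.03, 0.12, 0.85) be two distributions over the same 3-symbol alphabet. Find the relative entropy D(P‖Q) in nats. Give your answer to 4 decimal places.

0.0040 nats

D(P‖Q) = Σ p·ln(p/q).
  0.03·ln(0.03/0.03) = 0.00000
  0.15·ln(0.15/0.12) = 0.03347
  0.82·ln(0.82/0.85) = -0.02946
D(P‖Q) = 0.0040 nats.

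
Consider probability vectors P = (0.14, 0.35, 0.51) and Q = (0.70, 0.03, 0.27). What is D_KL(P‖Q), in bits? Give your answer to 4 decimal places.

D(P‖Q) = Σ p·log₂(p/q).
  0.14·log₂(0.14/0.70) = -0.32507
  0.35·log₂(0.35/0.03) = 1.24051
  0.51·log₂(0.51/0.27) = 0.46794
D(P‖Q) = 1.3834 bits.

1.3834 bits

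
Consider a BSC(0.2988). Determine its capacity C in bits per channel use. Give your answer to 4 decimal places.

0.1202 bits

Binary symmetric channel: C = 1 − h₂(ε) where h₂ is the binary entropy function.
h₂(0.2988) = −0.2988·log₂0.2988 − 0.7012·log₂0.7012 = 0.8798.
C = 1 − 0.8798 = 0.1202 bits per channel use.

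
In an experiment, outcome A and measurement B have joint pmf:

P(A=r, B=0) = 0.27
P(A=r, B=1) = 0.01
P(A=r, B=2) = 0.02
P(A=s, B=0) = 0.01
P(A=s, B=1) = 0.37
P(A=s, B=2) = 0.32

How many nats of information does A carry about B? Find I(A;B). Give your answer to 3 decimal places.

0.445 nats

Marginals: p(A) = (0.3000, 0.7000), p(B) = (0.2800, 0.3800, 0.3400).
I(A;B) = H(A) + H(B) − H(A,B).
H(A) = 0.6109, H(B) = 1.0909, H(A,B) = 1.2564.
I(A;B) = 0.6109 + 1.0909 − 1.2564 = 0.445 nats.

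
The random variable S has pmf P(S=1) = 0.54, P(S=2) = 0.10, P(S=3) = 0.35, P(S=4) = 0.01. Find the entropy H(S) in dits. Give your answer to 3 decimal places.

0.424 dits

H(S) = −Σ p·log₁₀ p.
  −(0.54)·log₁₀(0.54) = 0.1445
  −(0.10)·log₁₀(0.10) = 0.1000
  −(0.35)·log₁₀(0.35) = 0.1596
  −(0.01)·log₁₀(0.01) = 0.0200
Sum: 0.1445 + 0.1000 + 0.1596 + 0.0200 = 0.424 dits.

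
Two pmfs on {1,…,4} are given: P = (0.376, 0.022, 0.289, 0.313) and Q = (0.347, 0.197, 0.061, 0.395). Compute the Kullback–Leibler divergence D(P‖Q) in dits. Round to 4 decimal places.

0.1558 dits

D(P‖Q) = Σ p·log₁₀(p/q).
  0.376·log₁₀(0.376/0.347) = 0.01311
  0.022·log₁₀(0.022/0.197) = -0.02094
  0.289·log₁₀(0.289/0.061) = 0.19524
  0.313·log₁₀(0.313/0.395) = -0.03163
D(P‖Q) = 0.1558 dits.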